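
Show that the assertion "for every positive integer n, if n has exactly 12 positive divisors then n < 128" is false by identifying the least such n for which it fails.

Check each positive integer n in order until n has exactly 12 positive divisors but the claim fails.
For n = 60, 72, 84, 90, 96, 108, 126 the conclusion holds.
n = 132: τ(132) = 12; 132 ≥ 128.
Thus n = 132 disproves the claim, and no smaller n works.

n = 132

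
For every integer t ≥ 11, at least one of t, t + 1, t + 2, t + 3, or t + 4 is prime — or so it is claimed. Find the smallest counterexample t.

The first 13 eligible values, up to t = 23, all satisfy the conclusion.
t = 24: 24 = 2 × 12; 25 = 5 × 5; 26 = 2 × 13; 27 = 3 × 9; 28 = 2 × 14 — all composite.
So t = 24 is the smallest counterexample.

t = 24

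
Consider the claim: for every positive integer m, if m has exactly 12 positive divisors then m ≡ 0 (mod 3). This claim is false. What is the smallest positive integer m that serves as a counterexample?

m = 140

A counterexample is any positive integer m such that m has exactly 12 positive divisors but the claim fails; we check each in order.
m = 60: τ(60) = 12; 60 ≡ 0 (mod 3).
m = 72: τ(72) = 12; 72 ≡ 0 (mod 3).
m = 84: τ(84) = 12; 84 ≡ 0 (mod 3).
m = 90: τ(90) = 12; 90 ≡ 0 (mod 3).
m = 96: τ(96) = 12; 96 ≡ 0 (mod 3).
m = 108: τ(108) = 12; 108 ≡ 0 (mod 3).
m = 126: τ(126) = 12; 126 ≡ 0 (mod 3).
m = 132: τ(132) = 12; 132 ≡ 0 (mod 3).
m = 140: τ(140) = 12; 140 ≡ 2 (mod 3).
Hence m = 140 is a counterexample.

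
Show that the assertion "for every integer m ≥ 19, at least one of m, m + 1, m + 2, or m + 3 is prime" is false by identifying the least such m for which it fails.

A counterexample is any integer m ≥ 19 such that m, m + 1, m + 2, m + 3 are all composite; we check each in order.
For m = 19, 20, 21, 22, 23 the conclusion holds.
m = 24: 24 = 2 × 12; 25 = 5 × 5; 26 = 2 × 13; 27 = 3 × 9 — all composite.
So m = 24 is the smallest counterexample.

m = 24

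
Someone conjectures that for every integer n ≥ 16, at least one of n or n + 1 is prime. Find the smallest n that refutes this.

We need the least integer n ≥ 16 for which n, n + 1 are both composite.
The first 4 eligible values, up to n = 19, all satisfy the conclusion.
n = 20: 20 = 2 × 10; 21 = 3 × 7 — both composite.

n = 20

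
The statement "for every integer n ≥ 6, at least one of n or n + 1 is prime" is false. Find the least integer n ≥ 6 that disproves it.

A counterexample is any integer n ≥ 6 such that n, n + 1 are both composite; we check each in order.
For n = 6, 7 the conclusion holds.
n = 8: 8 = 2 × 4; 9 = 3 × 3 — both composite.
So n = 8 is the smallest counterexample.

n = 8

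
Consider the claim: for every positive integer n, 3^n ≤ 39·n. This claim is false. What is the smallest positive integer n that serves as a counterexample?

We need the least positive integer n for which 3^n > 39·n.
n = 1: 3^n = 3 and 39·n = 39, so 3 ≤ 39.
n = 2: 3^n = 9 and 39·n = 78, so 9 ≤ 78.
n = 3: 3^n = 27 and 39·n = 117, so 27 ≤ 117.
n = 4: 3^n = 81 and 39·n = 156, so 81 ≤ 156.
n = 5: 3^n = 243 and 39·n = 195, so 243 > 195.

n = 5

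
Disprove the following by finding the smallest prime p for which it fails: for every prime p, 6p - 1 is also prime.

p = 11

We need the least prime p for which 6p - 1 is not prime.
For p = 2, 3, 5, 7 the conclusion holds.
p = 11: 6p - 1 = 65 = 5 × 13, not prime.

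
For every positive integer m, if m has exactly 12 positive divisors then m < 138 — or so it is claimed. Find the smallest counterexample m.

m = 140

For m = 60, 72, 84, 90, 96, 108, 126, 132 the conclusion holds.
m = 140: τ(140) = 12; 140 ≥ 138.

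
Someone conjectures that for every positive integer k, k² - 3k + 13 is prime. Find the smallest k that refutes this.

A counterexample is any positive integer k such that k² - 3k + 13 is not prime; we check each in order.
For k = 1, 2, 3, 4, …, 9, 10, 11 the conclusion holds.
k = 12: k² - 3k + 13 = 121 = 11 × 11, composite.
Hence k = 12 is a counterexample.

k = 12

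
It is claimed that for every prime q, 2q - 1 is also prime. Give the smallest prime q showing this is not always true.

q = 5

Check each prime q in order until 2q - 1 is not prime.
For q = 2, 3 the conclusion holds.
q = 5: 2q - 1 = 9 = 3 × 3, not prime.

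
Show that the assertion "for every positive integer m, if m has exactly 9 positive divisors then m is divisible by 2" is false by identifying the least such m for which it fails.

m = 225

A counterexample is any positive integer m such that m has exactly 9 positive divisors but m is not divisible by 2; we check each in order.
m = 36: τ(36) = 9; 36 mod 2 = 0.
m = 100: τ(100) = 9; 100 mod 2 = 0.
m = 196: τ(196) = 9; 196 mod 2 = 0.
m = 225: τ(225) = 9; 225 mod 2 = 1.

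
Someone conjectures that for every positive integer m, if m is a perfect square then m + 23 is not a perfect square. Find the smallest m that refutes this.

m = 121

A counterexample is any positive integer m such that m is a perfect square but m + 23 is a perfect square; we check each in order.
For m = 1, 4, 9, 16, 25, 36, 49, 64, 81, 100 the conclusion holds.
m = 121: 121 = 11² and 121 + 23 = 144 = 12².
Hence m = 121 is a counterexample.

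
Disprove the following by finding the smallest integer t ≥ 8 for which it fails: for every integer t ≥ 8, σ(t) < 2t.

Check each integer t ≥ 8 in order until the claim fails.
For t = 8, 9, 10, 11 the conclusion holds.
t = 12: σ(12) = 28; 28 ≥ 24.
Thus t = 12 disproves the claim, and no smaller t works.

t = 12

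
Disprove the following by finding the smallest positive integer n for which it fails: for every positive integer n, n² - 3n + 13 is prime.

We need the least positive integer n for which n² - 3n + 13 is not prime.
The first 11 eligible values, up to n = 11, all satisfy the conclusion.
n = 12: n² - 3n + 13 = 121 = 11 × 11, composite.
So n = 12 is the smallest counterexample.

n = 12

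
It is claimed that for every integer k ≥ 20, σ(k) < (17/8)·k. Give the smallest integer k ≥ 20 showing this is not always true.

A counterexample is any integer k ≥ 20 such that the claim fails; we check each in order.
For k = 20, 21, 22, 23 the conclusion holds.
k = 24: σ(24) = 60; 60 ≥ 51.
Hence k = 24 is a counterexample.

k = 24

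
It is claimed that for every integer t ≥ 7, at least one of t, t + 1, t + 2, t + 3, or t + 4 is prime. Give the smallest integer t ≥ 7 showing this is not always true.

The first 17 eligible values, up to t = 23, all satisfy the conclusion.
t = 24: 24 = 2 × 12; 25 = 5 × 5; 26 = 2 × 13; 27 = 3 × 9; 28 = 2 × 14 — all composite.

t = 24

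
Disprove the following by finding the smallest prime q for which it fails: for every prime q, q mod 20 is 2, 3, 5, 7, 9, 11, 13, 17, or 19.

q = 41

A counterexample is any prime q such that the claim fails; we check each in order.
For q = 2, 3, 5, 7, …, 29, 31, 37 the conclusion holds.
q = 41: 41 mod 20 = 1 — not in {2, 3, 5, 7, 9, 11, 13, 17, 19}.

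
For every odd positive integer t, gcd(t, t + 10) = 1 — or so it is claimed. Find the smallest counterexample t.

t = 5

A counterexample is any odd positive integer t such that gcd(t, t + 10) > 1; we check each in order.
t = 1: gcd(1, 11) = 1.
t = 3: gcd(3, 13) = 1.
t = 5: gcd(5, 15) = 5.
Thus t = 5 disproves the claim, and no smaller t works.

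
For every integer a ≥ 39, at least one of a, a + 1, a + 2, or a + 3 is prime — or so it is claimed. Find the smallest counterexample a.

a = 48

We need the least integer a ≥ 39 for which a, a + 1, a + 2, a + 3 are all composite.
For a = 39, 40, 41, 42, 43, 44, 45, 46, 47 the conclusion holds.
a = 48: 48 = 2 × 24; 49 = 7 × 7; 50 = 2 × 25; 51 = 3 × 17 — all composite.
Thus a = 48 disproves the claim, and no smaller a works.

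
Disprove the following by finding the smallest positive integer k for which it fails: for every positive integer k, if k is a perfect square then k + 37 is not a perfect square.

A counterexample is any positive integer k such that k is a perfect square but k + 37 is a perfect square; we check each in order.
For k = 1, 4, 9, 16, …, 225, 256, 289 the conclusion holds.
k = 324: 324 = 18² and 324 + 37 = 361 = 19².

k = 324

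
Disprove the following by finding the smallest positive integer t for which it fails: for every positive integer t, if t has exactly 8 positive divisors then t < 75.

Check each positive integer t in order until t has exactly 8 positive divisors but the claim fails.
For t = 24, 30, 40, 42, 54, 56, 66, 70 the conclusion holds.
t = 78: τ(78) = 8; 78 ≥ 75.

t = 78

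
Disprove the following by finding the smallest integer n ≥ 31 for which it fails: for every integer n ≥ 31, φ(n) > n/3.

n = 36

A counterexample is any integer n ≥ 31 such that the claim fails; we check each in order.
For n = 31, 32, 33, 34, 35 the conclusion holds.
n = 36: φ(36) = 12 and 36/3 = 12, so φ(36) ≤ 36/3.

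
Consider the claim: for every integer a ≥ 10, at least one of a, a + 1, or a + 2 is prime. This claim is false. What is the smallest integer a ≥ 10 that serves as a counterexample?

a = 14

A counterexample is any integer a ≥ 10 such that a, a + 1, a + 2 are all composite; we check each in order.
For a = 10, 11, 12, 13 the conclusion holds.
a = 14: 14 = 2 × 7; 15 = 3 × 5; 16 = 2 × 8 — all composite.
Thus a = 14 disproves the claim, and no smaller a works.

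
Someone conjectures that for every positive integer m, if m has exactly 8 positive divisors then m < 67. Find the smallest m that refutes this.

We need the least positive integer m for which m has exactly 8 positive divisors but the claim fails.
For m = 24, 30, 40, 42, 54, 56, 66 the conclusion holds.
m = 70: τ(70) = 8; 70 ≥ 67.
Hence m = 70 is a counterexample.

m = 70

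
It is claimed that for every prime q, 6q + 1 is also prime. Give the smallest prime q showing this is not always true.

A counterexample is any prime q such that 6q + 1 is not prime; we check each in order.
For q = 2, 3, 5, 7, 11, 13, 17 the conclusion holds.
q = 19: 6q + 1 = 115 = 5 × 23, not prime.
So q = 19 is the smallest counterexample.

q = 19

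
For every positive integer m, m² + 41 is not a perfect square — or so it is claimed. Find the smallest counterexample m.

Check each positive integer m in order until m² + 41 is a perfect square.
For m = 1, 2, 3, 4, …, 17, 18, 19 the conclusion holds.
m = 20: 20² + 41 = 441 = 21², a perfect square.

m = 20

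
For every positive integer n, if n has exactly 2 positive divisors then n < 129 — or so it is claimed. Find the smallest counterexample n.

n = 131

For n = 2, 3, 5, 7, …, 109, 113, 127 the conclusion holds.
n = 131: τ(131) = 2; 131 ≥ 129.
So n = 131 is the smallest counterexample.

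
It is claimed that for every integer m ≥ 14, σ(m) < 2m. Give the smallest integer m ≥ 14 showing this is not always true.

m = 18

Check each integer m ≥ 14 in order until the claim fails.
m = 14: σ(14) = 24; 24 < 28.
m = 15: σ(15) = 24; 24 < 30.
m = 16: σ(16) = 31; 31 < 32.
m = 17: σ(17) = 18; 18 < 34.
m = 18: σ(18) = 39; 39 ≥ 36.
So m = 18 is the smallest counterexample.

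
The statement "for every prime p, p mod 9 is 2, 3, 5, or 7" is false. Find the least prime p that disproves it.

p = 13

Check each prime p in order until the claim fails.
For p = 2, 3, 5, 7, 11 the conclusion holds.
p = 13: 13 mod 9 = 4 — not in {2, 3, 5, 7}.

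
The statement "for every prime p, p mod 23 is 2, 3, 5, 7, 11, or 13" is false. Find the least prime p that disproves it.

p = 17

We need the least prime p for which the claim fails.
For p = 2, 3, 5, 7, 11, 13 the conclusion holds.
p = 17: 17 mod 23 = 17 — not in {2, 3, 5, 7, 11, 13}.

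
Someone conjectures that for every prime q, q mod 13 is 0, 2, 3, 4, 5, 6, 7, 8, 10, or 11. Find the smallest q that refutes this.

For q = 2, 3, 5, 7, …, 41, 43, 47 the conclusion holds.
q = 53: 53 mod 13 = 1 — not in {0, 2, 3, 4, 5, 6, 7, 8, 10, 11}.
Hence q = 53 is a counterexample.

q = 53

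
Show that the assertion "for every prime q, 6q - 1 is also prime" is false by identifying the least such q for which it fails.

q = 11

A counterexample is any prime q such that 6q - 1 is not prime; we check each in order.
q = 2: 6q - 1 = 11, prime.
q = 3: 6q - 1 = 17, prime.
q = 5: 6q - 1 = 29, prime.
q = 7: 6q - 1 = 41, prime.
q = 11: 6q - 1 = 65 = 5 × 13, not prime.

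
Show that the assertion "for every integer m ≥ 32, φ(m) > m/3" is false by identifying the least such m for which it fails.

m = 36

A counterexample is any integer m ≥ 32 such that the claim fails; we check each in order.
For m = 32, 33, 34, 35 the conclusion holds.
m = 36: φ(36) = 12 and 36/3 = 12, so φ(36) ≤ 36/3.
Hence m = 36 is a counterexample.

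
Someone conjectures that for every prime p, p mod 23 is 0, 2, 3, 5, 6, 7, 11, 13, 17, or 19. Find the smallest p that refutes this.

p = 31

We need the least prime p for which the claim fails.
The first 10 eligible values, up to p = 29, all satisfy the conclusion.
p = 31: 31 mod 23 = 8 — not in {0, 2, 3, 5, 6, 7, 11, 13, 17, 19}.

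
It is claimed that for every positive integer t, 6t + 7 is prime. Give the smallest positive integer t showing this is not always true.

t = 3

We need the least positive integer t for which 6t + 7 is not prime.
For t = 1, 2 the conclusion holds.
t = 3: 6t + 7 = 25 = 5 × 5, composite.
Hence t = 3 is a counterexample.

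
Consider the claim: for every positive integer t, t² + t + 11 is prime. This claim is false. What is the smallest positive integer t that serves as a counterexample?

A counterexample is any positive integer t such that t² + t + 11 is not prime; we check each in order.
For t = 1, 2, 3, 4, 5, 6, 7, 8, 9 the conclusion holds.
t = 10: t² + t + 11 = 121 = 11 × 11, composite.
Hence t = 10 is a counterexample.

t = 10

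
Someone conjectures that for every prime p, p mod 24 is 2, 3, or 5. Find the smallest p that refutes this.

Check each prime p in order until the claim fails.
For p = 2, 3, 5 the conclusion holds.
p = 7: 7 mod 24 = 7 — not in {2, 3, 5}.
Thus p = 7 disproves the claim, and no smaller p works.

p = 7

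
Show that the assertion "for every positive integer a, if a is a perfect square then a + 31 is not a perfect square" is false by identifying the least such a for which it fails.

A counterexample is any positive integer a such that a is a perfect square but a + 31 is a perfect square; we check each in order.
For a = 1, 4, 9, 16, …, 144, 169, 196 the conclusion holds.
a = 225: 225 = 15² and 225 + 31 = 256 = 16².
So a = 225 is the smallest counterexample.

a = 225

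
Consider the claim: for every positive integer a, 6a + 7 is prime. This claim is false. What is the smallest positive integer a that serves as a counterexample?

Check each positive integer a in order until 6a + 7 is not prime.
a = 1: 6a + 7 = 13, prime.
a = 2: 6a + 7 = 19, prime.
a = 3: 6a + 7 = 25 = 5 × 5, composite.

a = 3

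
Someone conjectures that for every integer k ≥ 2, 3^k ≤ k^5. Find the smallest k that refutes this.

For k = 2, 3, 4, 5, 6, 7, 8, 9, 10 the conclusion holds.
k = 11: 3^k = 177147 and k^5 = 161051, so 177147 > 161051.

k = 11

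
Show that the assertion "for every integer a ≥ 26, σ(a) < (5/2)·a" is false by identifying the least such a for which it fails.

a = 36

We need the least integer a ≥ 26 for which the claim fails.
The first 10 eligible values, up to a = 35, all satisfy the conclusion.
a = 36: σ(36) = 91; 91 ≥ 90.
Hence a = 36 is a counterexample.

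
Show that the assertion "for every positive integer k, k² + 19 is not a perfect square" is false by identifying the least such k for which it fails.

A counterexample is any positive integer k such that k² + 19 is a perfect square; we check each in order.
For k = 1, 2, 3, 4, 5, 6, 7, 8 the conclusion holds.
k = 9: 9² + 19 = 100 = 10², a perfect square.

k = 9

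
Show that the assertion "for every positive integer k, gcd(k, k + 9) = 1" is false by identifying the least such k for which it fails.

k = 3

k = 1: gcd(1, 10) = 1.
k = 2: gcd(2, 11) = 1.
k = 3: gcd(3, 12) = 3.
Hence k = 3 is a counterexample.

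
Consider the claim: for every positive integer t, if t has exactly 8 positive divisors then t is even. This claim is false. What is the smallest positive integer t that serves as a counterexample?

We need the least positive integer t for which t has exactly 8 positive divisors but t is odd.
For t = 24, 30, 40, 42, …, 88, 102, 104 the conclusion holds.
t = 105: divisors of 105: 1, 3, 5, 7, 15, 21, 35, 105; 105 is odd.

t = 105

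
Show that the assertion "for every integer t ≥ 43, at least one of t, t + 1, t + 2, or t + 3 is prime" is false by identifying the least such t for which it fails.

We need the least integer t ≥ 43 for which t, t + 1, t + 2, t + 3 are all composite.
The first 5 eligible values, up to t = 47, all satisfy the conclusion.
t = 48: 48 = 2 × 24; 49 = 7 × 7; 50 = 2 × 25; 51 = 3 × 17 — all composite.

t = 48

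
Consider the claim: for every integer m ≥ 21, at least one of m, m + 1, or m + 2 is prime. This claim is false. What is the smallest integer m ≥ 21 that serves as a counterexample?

m = 24

Check each integer m ≥ 21 in order until m, m + 1, m + 2 are all composite.
For m = 21, 22, 23 the conclusion holds.
m = 24: 24 = 2 × 12; 25 = 5 × 5; 26 = 2 × 13 — all composite.
Thus m = 24 disproves the claim, and no smaller m works.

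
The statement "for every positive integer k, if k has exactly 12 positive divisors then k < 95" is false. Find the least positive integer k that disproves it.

k = 96

A counterexample is any positive integer k such that k has exactly 12 positive divisors but the claim fails; we check each in order.
The first 4 eligible values, up to k = 90, all satisfy the conclusion.
k = 96: τ(96) = 12; 96 ≥ 95.
Hence k = 96 is a counterexample.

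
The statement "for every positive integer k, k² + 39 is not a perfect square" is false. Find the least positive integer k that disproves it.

k = 5

The first 4 eligible values, up to k = 4, all satisfy the conclusion.
k = 5: 5² + 39 = 64 = 8², a perfect square.
Thus k = 5 disproves the claim, and no smaller k works.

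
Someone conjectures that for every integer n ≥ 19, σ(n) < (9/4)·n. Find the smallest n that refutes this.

n = 24

For n = 19, 20, 21, 22, 23 the conclusion holds.
n = 24: σ(24) = 60; 60 ≥ 54.
Thus n = 24 disproves the claim, and no smaller n works.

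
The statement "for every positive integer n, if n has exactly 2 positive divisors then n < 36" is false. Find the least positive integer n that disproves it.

n = 37

We need the least positive integer n for which n has exactly 2 positive divisors but the claim fails.
For n = 2, 3, 5, 7, …, 23, 29, 31 the conclusion holds.
n = 37: τ(37) = 2; 37 ≥ 36.
Hence n = 37 is a counterexample.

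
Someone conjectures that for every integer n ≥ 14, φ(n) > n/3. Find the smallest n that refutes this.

n = 18

n = 14: φ(14) = 6 and 14/3 = 14/3, so φ(14) > 14/3.
n = 15: φ(15) = 8 and 15/3 = 5, so φ(15) > 15/3.
n = 16: φ(16) = 8 and 16/3 = 16/3, so φ(16) > 16/3.
n = 17: φ(17) = 16 and 17/3 = 17/3, so φ(17) > 17/3.
n = 18: φ(18) = 6 and 18/3 = 6, so φ(18) ≤ 18/3.
Thus n = 18 disproves the claim, and no smaller n works.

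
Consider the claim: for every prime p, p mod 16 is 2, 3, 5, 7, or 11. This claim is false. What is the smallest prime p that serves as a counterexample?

p = 13

A counterexample is any prime p such that the claim fails; we check each in order.
The first 5 eligible values, up to p = 11, all satisfy the conclusion.
p = 13: 13 mod 16 = 13 — not in {2, 3, 5, 7, 11}.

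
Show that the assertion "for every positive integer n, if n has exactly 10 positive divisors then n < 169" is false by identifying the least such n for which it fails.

Check each positive integer n in order until n has exactly 10 positive divisors but the claim fails.
For n = 48, 80, 112, 162 the conclusion holds.
n = 176: τ(176) = 10; 176 ≥ 169.

n = 176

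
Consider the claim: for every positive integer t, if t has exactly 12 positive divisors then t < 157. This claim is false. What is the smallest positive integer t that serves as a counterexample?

t = 160

Check each positive integer t in order until t has exactly 12 positive divisors but the claim fails.
For t = 60, 72, 84, 90, …, 140, 150, 156 the conclusion holds.
t = 160: τ(160) = 12; 160 ≥ 157.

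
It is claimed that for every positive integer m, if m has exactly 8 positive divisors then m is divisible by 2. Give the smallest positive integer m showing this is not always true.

We need the least positive integer m for which m has exactly 8 positive divisors but m is not divisible by 2.
For m = 24, 30, 40, 42, …, 88, 102, 104 the conclusion holds.
m = 105: τ(105) = 8; 105 mod 2 = 1.
Thus m = 105 disproves the claim, and no smaller m works.

m = 105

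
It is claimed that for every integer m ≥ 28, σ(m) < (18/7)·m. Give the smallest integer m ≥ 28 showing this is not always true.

m = 48

Check each integer m ≥ 28 in order until the claim fails.
The first 20 eligible values, up to m = 47, all satisfy the conclusion.
m = 48: σ(48) = 124; 124 ≥ 864/7.
Thus m = 48 disproves the claim, and no smaller m works.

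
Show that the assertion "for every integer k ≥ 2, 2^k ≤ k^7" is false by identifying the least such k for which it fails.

k = 37

For k = 2, 3, 4, 5, …, 34, 35, 36 the conclusion holds.
k = 37: 2^k = 137438953472 and k^7 = 94931877133, so 137438953472 > 94931877133.
So k = 37 is the smallest counterexample.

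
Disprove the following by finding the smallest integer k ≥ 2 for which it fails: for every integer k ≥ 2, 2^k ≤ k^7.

k = 37

A counterexample is any integer k ≥ 2 such that 2^k > k^7; we check each in order.
For k = 2, 3, 4, 5, …, 34, 35, 36 the conclusion holds.
k = 37: 2^k = 137438953472 and k^7 = 94931877133, so 137438953472 > 94931877133.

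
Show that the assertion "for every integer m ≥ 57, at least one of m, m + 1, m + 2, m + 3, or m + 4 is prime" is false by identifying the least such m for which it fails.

The first 5 eligible values, up to m = 61, all satisfy the conclusion.
m = 62: 62 = 2 × 31; 63 = 3 × 21; 64 = 2 × 32; 65 = 5 × 13; 66 = 2 × 33 — all composite.

m = 62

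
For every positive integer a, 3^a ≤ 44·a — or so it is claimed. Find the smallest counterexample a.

a = 5

a = 1: 3^a = 3 and 44·a = 44, so 3 ≤ 44.
a = 2: 3^a = 9 and 44·a = 88, so 9 ≤ 88.
a = 3: 3^a = 27 and 44·a = 132, so 27 ≤ 132.
a = 4: 3^a = 81 and 44·a = 176, so 81 ≤ 176.
a = 5: 3^a = 243 and 44·a = 220, so 243 > 220.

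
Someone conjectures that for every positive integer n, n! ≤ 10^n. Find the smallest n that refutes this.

A counterexample is any positive integer n such that n! > 10^n; we check each in order.
For n = 1, 2, 3, 4, …, 22, 23, 24 the conclusion holds.
n = 25: n! = 15511210043330985984000000 and 10^n = 10000000000000000000000000, so 15511210043330985984000000 > 10000000000000000000000000.
Hence n = 25 is a counterexample.

n = 25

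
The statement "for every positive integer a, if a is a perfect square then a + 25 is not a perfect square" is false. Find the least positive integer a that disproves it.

We need the least positive integer a for which a is a perfect square but a + 25 is a perfect square.
For a = 1, 4, 9, 16, …, 81, 100, 121 the conclusion holds.
a = 144: 144 = 12² and 144 + 25 = 169 = 13².
So a = 144 is the smallest counterexample.

a = 144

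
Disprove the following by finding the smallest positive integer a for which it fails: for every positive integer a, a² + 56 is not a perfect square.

a = 5

We need the least positive integer a for which a² + 56 is a perfect square.
For a = 1, 2, 3, 4 the conclusion holds.
a = 5: 5² + 56 = 81 = 9², a perfect square.
Thus a = 5 disproves the claim, and no smaller a works.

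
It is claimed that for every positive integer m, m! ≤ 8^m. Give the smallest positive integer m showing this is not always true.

The first 19 eligible values, up to m = 19, all satisfy the conclusion.
m = 20: m! = 2432902008176640000 and 8^m = 1152921504606846976, so 2432902008176640000 > 1152921504606846976.

m = 20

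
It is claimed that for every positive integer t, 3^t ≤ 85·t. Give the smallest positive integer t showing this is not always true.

Check each positive integer t in order until 3^t > 85·t.
The first 5 eligible values, up to t = 5, all satisfy the conclusion.
t = 6: 3^t = 729 and 85·t = 510, so 729 > 510.
Hence t = 6 is a counterexample.

t = 6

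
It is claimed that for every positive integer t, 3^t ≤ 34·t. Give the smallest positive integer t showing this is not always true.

A counterexample is any positive integer t such that 3^t > 34·t; we check each in order.
t = 1: 3^t = 3 and 34·t = 34, so 3 ≤ 34.
t = 2: 3^t = 9 and 34·t = 68, so 9 ≤ 68.
t = 3: 3^t = 27 and 34·t = 102, so 27 ≤ 102.
t = 4: 3^t = 81 and 34·t = 136, so 81 ≤ 136.
t = 5: 3^t = 243 and 34·t = 170, so 243 > 170.
So t = 5 is the smallest counterexample.

t = 5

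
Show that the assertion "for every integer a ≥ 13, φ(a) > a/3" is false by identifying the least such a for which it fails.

Check each integer a ≥ 13 in order until the claim fails.
The first 5 eligible values, up to a = 17, all satisfy the conclusion.
a = 18: φ(18) = 6 and 18/3 = 6, so φ(18) ≤ 18/3.

a = 18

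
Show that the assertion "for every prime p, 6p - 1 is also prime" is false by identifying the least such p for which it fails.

p = 11

A counterexample is any prime p such that 6p - 1 is not prime; we check each in order.
For p = 2, 3, 5, 7 the conclusion holds.
p = 11: 6p - 1 = 65 = 5 × 13, not prime.
Hence p = 11 is a counterexample.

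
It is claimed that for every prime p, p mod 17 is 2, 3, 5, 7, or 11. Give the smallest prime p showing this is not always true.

p = 13

For p = 2, 3, 5, 7, 11 the conclusion holds.
p = 13: 13 mod 17 = 13 — not in {2, 3, 5, 7, 11}.
Thus p = 13 disproves the claim, and no smaller p works.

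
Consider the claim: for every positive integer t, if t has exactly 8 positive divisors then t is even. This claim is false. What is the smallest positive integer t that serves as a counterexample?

For t = 24, 30, 40, 42, …, 88, 102, 104 the conclusion holds.
t = 105: divisors of 105: 1, 3, 5, 7, 15, 21, 35, 105; 105 is odd.

t = 105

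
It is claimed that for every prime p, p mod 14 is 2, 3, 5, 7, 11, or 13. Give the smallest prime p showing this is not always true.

p = 23

Check each prime p in order until the claim fails.
For p = 2, 3, 5, 7, 11, 13, 17, 19 the conclusion holds.
p = 23: 23 mod 14 = 9 — not in {2, 3, 5, 7, 11, 13}.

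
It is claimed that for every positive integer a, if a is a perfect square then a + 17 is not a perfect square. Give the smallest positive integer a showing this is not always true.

a = 1: 1 + 17 = 18, not a perfect square.
a = 4: 4 + 17 = 21, not a perfect square.
a = 9: 9 + 17 = 26, not a perfect square.
a = 16: 16 + 17 = 33, not a perfect square.
a = 25: 25 + 17 = 42, not a perfect square.
a = 36: 36 + 17 = 53, not a perfect square.
a = 49: 49 + 17 = 66, not a perfect square.
a = 64: 64 = 8² and 64 + 17 = 81 = 9².

a = 64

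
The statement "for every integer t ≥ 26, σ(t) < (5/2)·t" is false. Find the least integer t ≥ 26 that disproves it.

t = 36

Check each integer t ≥ 26 in order until the claim fails.
For t = 26, 27, 28, 29, 30, 31, 32, 33, 34, 35 the conclusion holds.
t = 36: σ(36) = 91; 91 ≥ 90.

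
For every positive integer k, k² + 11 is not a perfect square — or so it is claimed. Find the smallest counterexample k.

A counterexample is any positive integer k such that k² + 11 is a perfect square; we check each in order.
k = 1: 1² + 11 = 12, not a perfect square.
k = 2: 2² + 11 = 15, not a perfect square.
k = 3: 3² + 11 = 20, not a perfect square.
k = 4: 4² + 11 = 27, not a perfect square.
k = 5: 5² + 11 = 36 = 6², a perfect square.
Hence k = 5 is a counterexample.

k = 5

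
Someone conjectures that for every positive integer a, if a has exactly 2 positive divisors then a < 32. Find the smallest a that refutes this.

a = 37

The first 11 eligible values, up to a = 31, all satisfy the conclusion.
a = 37: τ(37) = 2; 37 ≥ 32.
Hence a = 37 is a counterexample.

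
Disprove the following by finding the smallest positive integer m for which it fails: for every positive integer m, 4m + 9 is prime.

m = 3

m = 1: 4m + 9 = 13, prime.
m = 2: 4m + 9 = 17, prime.
m = 3: 4m + 9 = 21 = 3 × 7, composite.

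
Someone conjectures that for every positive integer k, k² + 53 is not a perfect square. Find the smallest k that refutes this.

For k = 1, 2, 3, 4, …, 23, 24, 25 the conclusion holds.
k = 26: 26² + 53 = 729 = 27², a perfect square.

k = 26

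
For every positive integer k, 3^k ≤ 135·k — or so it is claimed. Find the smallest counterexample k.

k = 7

We need the least positive integer k for which 3^k > 135·k.
k = 1: 3^k = 3 and 135·k = 135, so 3 ≤ 135.
k = 2: 3^k = 9 and 135·k = 270, so 9 ≤ 270.
k = 3: 3^k = 27 and 135·k = 405, so 27 ≤ 405.
k = 4: 3^k = 81 and 135·k = 540, so 81 ≤ 540.
k = 5: 3^k = 243 and 135·k = 675, so 243 ≤ 675.
k = 6: 3^k = 729 and 135·k = 810, so 729 ≤ 810.
k = 7: 3^k = 2187 and 135·k = 945, so 2187 > 945.
Hence k = 7 is a counterexample.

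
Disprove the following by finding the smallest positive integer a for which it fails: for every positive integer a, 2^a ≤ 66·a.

For a = 1, 2, 3, 4, 5, 6, 7, 8, 9 the conclusion holds.
a = 10: 2^a = 1024 and 66·a = 660, so 1024 > 660.
Thus a = 10 disproves the claim, and no smaller a works.

a = 10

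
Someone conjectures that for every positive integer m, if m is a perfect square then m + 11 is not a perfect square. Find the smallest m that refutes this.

We need the least positive integer m for which m is a perfect square but m + 11 is a perfect square.
The first 4 eligible values, up to m = 16, all satisfy the conclusion.
m = 25: 25 = 5² and 25 + 11 = 36 = 6².
Thus m = 25 disproves the claim, and no smaller m works.

m = 25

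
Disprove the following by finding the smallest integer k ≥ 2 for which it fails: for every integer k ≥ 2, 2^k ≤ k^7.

k = 37

We need the least integer k ≥ 2 for which 2^k > k^7.
For k = 2, 3, 4, 5, …, 34, 35, 36 the conclusion holds.
k = 37: 2^k = 137438953472 and k^7 = 94931877133, so 137438953472 > 94931877133.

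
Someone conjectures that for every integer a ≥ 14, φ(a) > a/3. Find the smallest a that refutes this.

a = 18

Check each integer a ≥ 14 in order until the claim fails.
The first 4 eligible values, up to a = 17, all satisfy the conclusion.
a = 18: φ(18) = 6 and 18/3 = 6, so φ(18) ≤ 18/3.
So a = 18 is the smallest counterexample.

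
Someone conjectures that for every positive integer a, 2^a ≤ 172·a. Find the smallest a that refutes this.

Check each positive integer a in order until 2^a > 172·a.
For a = 1, 2, 3, 4, 5, 6, 7, 8, 9, 10 the conclusion holds.
a = 11: 2^a = 2048 and 172·a = 1892, so 2048 > 1892.
Hence a = 11 is a counterexample.

a = 11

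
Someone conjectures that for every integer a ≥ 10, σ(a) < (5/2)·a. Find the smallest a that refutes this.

Check each integer a ≥ 10 in order until the claim fails.
For a = 10, 11, 12, 13, …, 21, 22, 23 the conclusion holds.
a = 24: σ(24) = 60; 60 ≥ 60.

a = 24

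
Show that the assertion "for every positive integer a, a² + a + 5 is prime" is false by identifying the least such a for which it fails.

We need the least positive integer a for which a² + a + 5 is not prime.
For a = 1, 2, 3 the conclusion holds.
a = 4: a² + a + 5 = 25 = 5 × 5, composite.
Hence a = 4 is a counterexample.

a = 4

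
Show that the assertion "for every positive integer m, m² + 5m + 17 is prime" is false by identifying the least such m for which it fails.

m = 8

We need the least positive integer m for which m² + 5m + 17 is not prime.
The first 7 eligible values, up to m = 7, all satisfy the conclusion.
m = 8: m² + 5m + 17 = 121 = 11 × 11, composite.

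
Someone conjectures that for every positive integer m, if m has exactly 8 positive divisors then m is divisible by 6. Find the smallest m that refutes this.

m = 40

For m = 24, 30 the conclusion holds.
m = 40: τ(40) = 8; 40 mod 6 = 4.
Thus m = 40 disproves the claim, and no smaller m works.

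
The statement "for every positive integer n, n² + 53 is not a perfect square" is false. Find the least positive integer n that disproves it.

n = 26

For n = 1, 2, 3, 4, …, 23, 24, 25 the conclusion holds.
n = 26: 26² + 53 = 729 = 27², a perfect square.
Thus n = 26 disproves the claim, and no smaller n works.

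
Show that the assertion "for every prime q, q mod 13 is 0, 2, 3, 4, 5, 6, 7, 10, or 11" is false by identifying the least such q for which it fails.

q = 47

A counterexample is any prime q such that the claim fails; we check each in order.
The first 14 eligible values, up to q = 43, all satisfy the conclusion.
q = 47: 47 mod 13 = 8 — not in {0, 2, 3, 4, 5, 6, 7, 10, 11}.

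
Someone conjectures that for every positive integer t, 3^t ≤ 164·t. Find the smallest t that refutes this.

Check each positive integer t in order until 3^t > 164·t.
The first 6 eligible values, up to t = 6, all satisfy the conclusion.
t = 7: 3^t = 2187 and 164·t = 1148, so 2187 > 1148.

t = 7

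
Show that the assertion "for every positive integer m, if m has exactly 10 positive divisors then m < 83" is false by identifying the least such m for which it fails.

Check each positive integer m in order until m has exactly 10 positive divisors but the claim fails.
m = 48: τ(48) = 10; 48 < 83.
m = 80: τ(80) = 10; 80 < 83.
m = 112: τ(112) = 10; 112 ≥ 83.
Thus m = 112 disproves the claim, and no smaller m works.

m = 112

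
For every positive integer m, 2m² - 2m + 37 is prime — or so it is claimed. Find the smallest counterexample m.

A counterexample is any positive integer m such that 2m² - 2m + 37 is not prime; we check each in order.
For m = 1, 2 the conclusion holds.
m = 3: 2m² - 2m + 37 = 49 = 7 × 7, composite.
So m = 3 is the smallest counterexample.

m = 3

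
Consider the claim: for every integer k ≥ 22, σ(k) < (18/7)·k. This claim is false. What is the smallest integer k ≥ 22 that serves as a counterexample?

k = 48

Check each integer k ≥ 22 in order until the claim fails.
For k = 22, 23, 24, 25, …, 45, 46, 47 the conclusion holds.
k = 48: σ(48) = 124; 124 ≥ 864/7.
Thus k = 48 disproves the claim, and no smaller k works.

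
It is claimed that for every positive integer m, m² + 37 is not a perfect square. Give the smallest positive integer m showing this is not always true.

m = 18

We need the least positive integer m for which m² + 37 is a perfect square.
The first 17 eligible values, up to m = 17, all satisfy the conclusion.
m = 18: 18² + 37 = 361 = 19², a perfect square.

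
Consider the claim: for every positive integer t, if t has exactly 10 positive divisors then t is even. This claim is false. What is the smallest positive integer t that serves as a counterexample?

For t = 48, 80, 112, 162, 176, 208, 272, 304, 368 the conclusion holds.
t = 405: divisors of 405: 10 divisors; 405 is odd.
So t = 405 is the smallest counterexample.

t = 405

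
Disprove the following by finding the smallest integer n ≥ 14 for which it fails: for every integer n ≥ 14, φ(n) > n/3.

n = 18

We need the least integer n ≥ 14 for which the claim fails.
The first 4 eligible values, up to n = 17, all satisfy the conclusion.
n = 18: φ(18) = 6 and 18/3 = 6, so φ(18) ≤ 18/3.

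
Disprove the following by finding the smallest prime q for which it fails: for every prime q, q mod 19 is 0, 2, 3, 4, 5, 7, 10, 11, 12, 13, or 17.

q = 37

We need the least prime q for which the claim fails.
For q = 2, 3, 5, 7, …, 23, 29, 31 the conclusion holds.
q = 37: 37 mod 19 = 18 — not in {0, 2, 3, 4, 5, 7, 10, 11, 12, 13, 17}.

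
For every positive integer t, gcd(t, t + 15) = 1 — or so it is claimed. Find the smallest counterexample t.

t = 1: gcd(1, 16) = 1.
t = 2: gcd(2, 17) = 1.
t = 3: gcd(3, 18) = 3.
Thus t = 3 disproves the claim, and no smaller t works.

t = 3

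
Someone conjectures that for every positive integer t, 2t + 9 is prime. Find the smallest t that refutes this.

A counterexample is any positive integer t such that 2t + 9 is not prime; we check each in order.
t = 1: 2t + 9 = 11, prime.
t = 2: 2t + 9 = 13, prime.
t = 3: 2t + 9 = 15 = 3 × 5, composite.
So t = 3 is the smallest counterexample.

t = 3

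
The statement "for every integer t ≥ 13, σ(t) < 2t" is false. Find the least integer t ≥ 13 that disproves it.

t = 18

A counterexample is any integer t ≥ 13 such that the claim fails; we check each in order.
For t = 13, 14, 15, 16, 17 the conclusion holds.
t = 18: σ(18) = 39; 39 ≥ 36.
Thus t = 18 disproves the claim, and no smaller t works.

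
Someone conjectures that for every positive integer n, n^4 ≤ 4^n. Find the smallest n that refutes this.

n = 3

Check each positive integer n in order until n^4 > 4^n.
For n = 1, 2 the conclusion holds.
n = 3: n^4 = 81 and 4^n = 64, so 81 > 64.
Thus n = 3 disproves the claim, and no smaller n works.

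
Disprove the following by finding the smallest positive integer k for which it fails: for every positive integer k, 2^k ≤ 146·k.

k = 11

Check each positive integer k in order until 2^k > 146·k.
For k = 1, 2, 3, 4, 5, 6, 7, 8, 9, 10 the conclusion holds.
k = 11: 2^k = 2048 and 146·k = 1606, so 2048 > 1606.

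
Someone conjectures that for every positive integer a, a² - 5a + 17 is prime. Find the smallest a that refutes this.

a = 13

A counterexample is any positive integer a such that a² - 5a + 17 is not prime; we check each in order.
For a = 1, 2, 3, 4, …, 10, 11, 12 the conclusion holds.
a = 13: a² - 5a + 17 = 121 = 11 × 11, composite.
So a = 13 is the smallest counterexample.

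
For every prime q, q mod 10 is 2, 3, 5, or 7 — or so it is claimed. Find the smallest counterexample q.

q = 11

For q = 2, 3, 5, 7 the conclusion holds.
q = 11: 11 mod 10 = 1 — not in {2, 3, 5, 7}.
Thus q = 11 disproves the claim, and no smaller q works.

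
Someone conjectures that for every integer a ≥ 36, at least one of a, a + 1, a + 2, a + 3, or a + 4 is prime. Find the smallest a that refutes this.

Check each integer a ≥ 36 in order until a, a + 1, a + 2, a + 3, a + 4 are all composite.
For a = 36, 37, 38, 39, …, 45, 46, 47 the conclusion holds.
a = 48: 48 = 2 × 24; 49 = 7 × 7; 50 = 2 × 25; 51 = 3 × 17; 52 = 2 × 26 — all composite.
So a = 48 is the smallest counterexample.

a = 48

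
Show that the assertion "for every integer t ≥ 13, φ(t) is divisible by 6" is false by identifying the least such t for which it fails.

t = 15

We need the least integer t ≥ 13 for which φ(t) is not divisible by 6.
For t = 13, 14 the conclusion holds.
t = 15: φ(15) = 8; 8 mod 6 = 2.
So t = 15 is the smallest counterexample.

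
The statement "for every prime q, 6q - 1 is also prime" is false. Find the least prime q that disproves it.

q = 2: 6q - 1 = 11, prime.
q = 3: 6q - 1 = 17, prime.
q = 5: 6q - 1 = 29, prime.
q = 7: 6q - 1 = 41, prime.
q = 11: 6q - 1 = 65 = 5 × 13, not prime.
Thus q = 11 disproves the claim, and no smaller q works.

q = 11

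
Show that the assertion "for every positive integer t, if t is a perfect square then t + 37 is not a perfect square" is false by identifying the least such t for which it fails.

t = 324

We need the least positive integer t for which t is a perfect square but t + 37 is a perfect square.
For t = 1, 4, 9, 16, …, 225, 256, 289 the conclusion holds.
t = 324: 324 = 18² and 324 + 37 = 361 = 19².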